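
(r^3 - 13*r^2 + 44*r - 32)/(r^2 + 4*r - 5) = (r^2 - 12*r + 32)/(r + 5)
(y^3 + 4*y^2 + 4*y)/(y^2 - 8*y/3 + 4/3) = 3*y*(y^2 + 4*y + 4)/(3*y^2 - 8*y + 4)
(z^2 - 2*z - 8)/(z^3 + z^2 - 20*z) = (z + 2)/(z*(z + 5))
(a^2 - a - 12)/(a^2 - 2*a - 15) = (a - 4)/(a - 5)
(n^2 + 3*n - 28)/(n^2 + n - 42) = (n - 4)/(n - 6)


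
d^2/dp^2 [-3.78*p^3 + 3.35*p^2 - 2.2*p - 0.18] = 6.7 - 22.68*p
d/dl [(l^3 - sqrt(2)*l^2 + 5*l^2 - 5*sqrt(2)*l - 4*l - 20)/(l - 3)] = (2*l^3 - 4*l^2 - sqrt(2)*l^2 - 30*l + 6*sqrt(2)*l + 15*sqrt(2) + 32)/(l^2 - 6*l + 9)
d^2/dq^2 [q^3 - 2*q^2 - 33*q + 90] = 6*q - 4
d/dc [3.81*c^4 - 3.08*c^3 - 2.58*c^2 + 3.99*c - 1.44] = 15.24*c^3 - 9.24*c^2 - 5.16*c + 3.99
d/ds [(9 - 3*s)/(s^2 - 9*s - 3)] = 3*(s^2 - 6*s + 30)/(s^4 - 18*s^3 + 75*s^2 + 54*s + 9)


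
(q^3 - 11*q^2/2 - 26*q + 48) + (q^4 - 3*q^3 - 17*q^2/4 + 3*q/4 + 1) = q^4 - 2*q^3 - 39*q^2/4 - 101*q/4 + 49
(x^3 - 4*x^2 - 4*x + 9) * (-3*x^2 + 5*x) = -3*x^5 + 17*x^4 - 8*x^3 - 47*x^2 + 45*x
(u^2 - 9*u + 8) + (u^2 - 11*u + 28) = 2*u^2 - 20*u + 36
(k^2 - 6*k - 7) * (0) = 0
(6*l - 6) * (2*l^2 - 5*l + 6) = 12*l^3 - 42*l^2 + 66*l - 36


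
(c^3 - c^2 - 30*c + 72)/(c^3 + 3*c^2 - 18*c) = (c - 4)/c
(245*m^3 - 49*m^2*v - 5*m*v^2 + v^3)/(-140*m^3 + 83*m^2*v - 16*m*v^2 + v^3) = (7*m + v)/(-4*m + v)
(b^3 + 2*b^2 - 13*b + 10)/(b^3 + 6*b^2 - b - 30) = (b - 1)/(b + 3)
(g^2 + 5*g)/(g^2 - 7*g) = (g + 5)/(g - 7)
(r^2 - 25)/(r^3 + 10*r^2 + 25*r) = (r - 5)/(r*(r + 5))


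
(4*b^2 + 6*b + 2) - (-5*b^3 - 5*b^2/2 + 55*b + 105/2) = 5*b^3 + 13*b^2/2 - 49*b - 101/2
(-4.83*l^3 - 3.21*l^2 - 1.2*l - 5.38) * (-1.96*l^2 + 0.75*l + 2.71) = 9.4668*l^5 + 2.6691*l^4 - 13.1448*l^3 + 0.9457*l^2 - 7.287*l - 14.5798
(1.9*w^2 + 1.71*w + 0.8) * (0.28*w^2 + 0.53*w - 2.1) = 0.532*w^4 + 1.4858*w^3 - 2.8597*w^2 - 3.167*w - 1.68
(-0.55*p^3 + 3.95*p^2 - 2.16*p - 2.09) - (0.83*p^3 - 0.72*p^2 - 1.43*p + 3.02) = -1.38*p^3 + 4.67*p^2 - 0.73*p - 5.11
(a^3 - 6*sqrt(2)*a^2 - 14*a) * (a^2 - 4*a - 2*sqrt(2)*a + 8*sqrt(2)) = a^5 - 8*sqrt(2)*a^4 - 4*a^4 + 10*a^3 + 32*sqrt(2)*a^3 - 40*a^2 + 28*sqrt(2)*a^2 - 112*sqrt(2)*a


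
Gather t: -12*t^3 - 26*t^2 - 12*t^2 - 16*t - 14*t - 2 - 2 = -12*t^3 - 38*t^2 - 30*t - 4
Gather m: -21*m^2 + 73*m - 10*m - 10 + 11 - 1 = -21*m^2 + 63*m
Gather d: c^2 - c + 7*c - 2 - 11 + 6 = c^2 + 6*c - 7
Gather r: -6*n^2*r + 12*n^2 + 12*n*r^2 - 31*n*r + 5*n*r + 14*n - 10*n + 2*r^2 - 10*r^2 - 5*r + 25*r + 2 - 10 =12*n^2 + 4*n + r^2*(12*n - 8) + r*(-6*n^2 - 26*n + 20) - 8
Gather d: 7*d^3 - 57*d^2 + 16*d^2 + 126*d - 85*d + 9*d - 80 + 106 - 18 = 7*d^3 - 41*d^2 + 50*d + 8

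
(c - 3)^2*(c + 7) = c^3 + c^2 - 33*c + 63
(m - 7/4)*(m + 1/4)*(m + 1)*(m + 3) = m^4 + 5*m^3/2 - 55*m^2/16 - 25*m/4 - 21/16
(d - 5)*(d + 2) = d^2 - 3*d - 10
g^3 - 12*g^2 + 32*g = g*(g - 8)*(g - 4)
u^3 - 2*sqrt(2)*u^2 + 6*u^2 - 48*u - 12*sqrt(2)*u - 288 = (u + 6)*(u - 6*sqrt(2))*(u + 4*sqrt(2))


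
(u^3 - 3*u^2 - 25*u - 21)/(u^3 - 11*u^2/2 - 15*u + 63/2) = 2*(u + 1)/(2*u - 3)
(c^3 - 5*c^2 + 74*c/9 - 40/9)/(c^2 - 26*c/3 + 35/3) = (3*c^2 - 10*c + 8)/(3*(c - 7))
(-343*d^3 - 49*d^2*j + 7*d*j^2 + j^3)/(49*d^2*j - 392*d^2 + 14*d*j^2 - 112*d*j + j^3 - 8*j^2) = (-7*d + j)/(j - 8)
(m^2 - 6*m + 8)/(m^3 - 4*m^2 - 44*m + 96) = (m - 4)/(m^2 - 2*m - 48)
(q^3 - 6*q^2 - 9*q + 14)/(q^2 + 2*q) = q - 8 + 7/q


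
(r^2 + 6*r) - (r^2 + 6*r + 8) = -8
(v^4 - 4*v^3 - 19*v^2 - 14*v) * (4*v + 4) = 4*v^5 - 12*v^4 - 92*v^3 - 132*v^2 - 56*v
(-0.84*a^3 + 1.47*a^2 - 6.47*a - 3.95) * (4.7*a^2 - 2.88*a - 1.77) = -3.948*a^5 + 9.3282*a^4 - 33.1558*a^3 - 2.5333*a^2 + 22.8279*a + 6.9915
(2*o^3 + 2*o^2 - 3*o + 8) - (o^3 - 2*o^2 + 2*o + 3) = o^3 + 4*o^2 - 5*o + 5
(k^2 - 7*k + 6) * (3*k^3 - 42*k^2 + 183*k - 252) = 3*k^5 - 63*k^4 + 495*k^3 - 1785*k^2 + 2862*k - 1512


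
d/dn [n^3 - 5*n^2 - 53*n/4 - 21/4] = 3*n^2 - 10*n - 53/4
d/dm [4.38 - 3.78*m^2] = -7.56*m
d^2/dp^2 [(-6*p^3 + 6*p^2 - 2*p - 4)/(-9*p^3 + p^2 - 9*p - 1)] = 8*(-108*p^6 - 243*p^5 + 756*p^4 + 92*p^3 + 255*p^2 - 48*p + 76)/(729*p^9 - 243*p^8 + 2214*p^7 - 244*p^6 + 2160*p^5 + 246*p^4 + 702*p^3 + 240*p^2 + 27*p + 1)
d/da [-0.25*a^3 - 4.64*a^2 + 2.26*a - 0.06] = -0.75*a^2 - 9.28*a + 2.26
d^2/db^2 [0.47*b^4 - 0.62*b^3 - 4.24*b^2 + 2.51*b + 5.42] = 5.64*b^2 - 3.72*b - 8.48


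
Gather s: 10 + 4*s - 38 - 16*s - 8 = -12*s - 36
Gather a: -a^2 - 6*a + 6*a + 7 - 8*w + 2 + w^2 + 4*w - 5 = -a^2 + w^2 - 4*w + 4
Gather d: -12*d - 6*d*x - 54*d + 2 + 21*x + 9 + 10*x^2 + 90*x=d*(-6*x - 66) + 10*x^2 + 111*x + 11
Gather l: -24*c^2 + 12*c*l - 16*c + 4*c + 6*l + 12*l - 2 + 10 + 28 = -24*c^2 - 12*c + l*(12*c + 18) + 36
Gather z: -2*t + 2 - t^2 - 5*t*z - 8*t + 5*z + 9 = -t^2 - 10*t + z*(5 - 5*t) + 11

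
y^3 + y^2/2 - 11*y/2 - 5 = (y - 5/2)*(y + 1)*(y + 2)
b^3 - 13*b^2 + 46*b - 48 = (b - 8)*(b - 3)*(b - 2)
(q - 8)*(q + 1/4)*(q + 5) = q^3 - 11*q^2/4 - 163*q/4 - 10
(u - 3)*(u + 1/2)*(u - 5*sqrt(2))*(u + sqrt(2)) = u^4 - 4*sqrt(2)*u^3 - 5*u^3/2 - 23*u^2/2 + 10*sqrt(2)*u^2 + 6*sqrt(2)*u + 25*u + 15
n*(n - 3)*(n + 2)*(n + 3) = n^4 + 2*n^3 - 9*n^2 - 18*n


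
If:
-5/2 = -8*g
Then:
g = 5/16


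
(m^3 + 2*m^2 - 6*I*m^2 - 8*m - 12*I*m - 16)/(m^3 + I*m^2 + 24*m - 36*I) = (m^2 + m*(2 - 4*I) - 8*I)/(m^2 + 3*I*m + 18)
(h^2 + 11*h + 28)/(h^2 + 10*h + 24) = (h + 7)/(h + 6)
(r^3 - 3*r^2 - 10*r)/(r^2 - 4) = r*(r - 5)/(r - 2)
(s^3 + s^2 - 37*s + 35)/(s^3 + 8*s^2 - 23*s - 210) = (s - 1)/(s + 6)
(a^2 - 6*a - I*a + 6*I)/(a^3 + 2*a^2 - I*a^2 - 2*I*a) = (a - 6)/(a*(a + 2))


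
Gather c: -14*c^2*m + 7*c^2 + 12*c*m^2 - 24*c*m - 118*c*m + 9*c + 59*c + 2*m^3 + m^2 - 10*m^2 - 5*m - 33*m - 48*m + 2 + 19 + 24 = c^2*(7 - 14*m) + c*(12*m^2 - 142*m + 68) + 2*m^3 - 9*m^2 - 86*m + 45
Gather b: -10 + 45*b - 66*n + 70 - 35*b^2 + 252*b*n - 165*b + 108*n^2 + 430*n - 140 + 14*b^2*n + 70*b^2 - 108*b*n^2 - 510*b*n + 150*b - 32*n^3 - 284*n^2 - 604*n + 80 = b^2*(14*n + 35) + b*(-108*n^2 - 258*n + 30) - 32*n^3 - 176*n^2 - 240*n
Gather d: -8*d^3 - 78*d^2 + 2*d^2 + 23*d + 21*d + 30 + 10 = -8*d^3 - 76*d^2 + 44*d + 40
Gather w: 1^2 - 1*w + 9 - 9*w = 10 - 10*w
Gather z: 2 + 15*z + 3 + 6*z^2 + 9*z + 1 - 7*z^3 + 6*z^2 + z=-7*z^3 + 12*z^2 + 25*z + 6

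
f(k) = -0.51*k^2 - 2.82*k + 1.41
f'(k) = -1.02*k - 2.82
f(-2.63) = 5.30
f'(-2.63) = -0.14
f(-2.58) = 5.29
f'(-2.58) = -0.19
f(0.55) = -0.30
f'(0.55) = -3.38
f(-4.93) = 2.92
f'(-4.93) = 2.21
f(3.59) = -15.29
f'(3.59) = -6.48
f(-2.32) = 5.21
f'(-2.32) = -0.45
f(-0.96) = 3.65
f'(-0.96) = -1.84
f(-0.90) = 3.53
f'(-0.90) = -1.90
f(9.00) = -65.28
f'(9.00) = -12.00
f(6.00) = -33.87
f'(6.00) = -8.94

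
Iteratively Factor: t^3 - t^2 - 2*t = (t - 2)*(t^2 + t) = t*(t - 2)*(t + 1)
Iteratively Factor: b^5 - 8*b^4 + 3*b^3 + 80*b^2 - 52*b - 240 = (b + 2)*(b^4 - 10*b^3 + 23*b^2 + 34*b - 120) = (b - 4)*(b + 2)*(b^3 - 6*b^2 - b + 30) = (b - 5)*(b - 4)*(b + 2)*(b^2 - b - 6) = (b - 5)*(b - 4)*(b - 3)*(b + 2)*(b + 2)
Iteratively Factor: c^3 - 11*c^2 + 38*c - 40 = (c - 5)*(c^2 - 6*c + 8) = (c - 5)*(c - 2)*(c - 4)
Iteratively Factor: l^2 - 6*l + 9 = (l - 3)*(l - 3)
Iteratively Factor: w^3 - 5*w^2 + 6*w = (w)*(w^2 - 5*w + 6) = w*(w - 3)*(w - 2)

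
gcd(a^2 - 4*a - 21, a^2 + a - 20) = 1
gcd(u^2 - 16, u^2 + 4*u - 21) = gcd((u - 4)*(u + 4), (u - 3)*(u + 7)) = 1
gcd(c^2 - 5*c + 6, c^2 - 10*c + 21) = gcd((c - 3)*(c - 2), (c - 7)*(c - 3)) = c - 3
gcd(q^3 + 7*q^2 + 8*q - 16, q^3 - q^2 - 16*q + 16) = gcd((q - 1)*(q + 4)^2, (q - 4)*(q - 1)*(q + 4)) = q^2 + 3*q - 4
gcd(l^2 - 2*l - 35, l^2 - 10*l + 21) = l - 7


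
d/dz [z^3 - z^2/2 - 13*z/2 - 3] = 3*z^2 - z - 13/2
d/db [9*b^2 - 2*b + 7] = 18*b - 2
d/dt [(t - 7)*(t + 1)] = 2*t - 6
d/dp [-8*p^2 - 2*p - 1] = -16*p - 2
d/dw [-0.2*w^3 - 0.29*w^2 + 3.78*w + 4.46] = -0.6*w^2 - 0.58*w + 3.78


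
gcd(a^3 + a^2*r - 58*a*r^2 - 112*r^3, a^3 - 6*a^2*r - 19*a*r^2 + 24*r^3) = -a + 8*r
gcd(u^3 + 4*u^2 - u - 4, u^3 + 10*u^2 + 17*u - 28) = u^2 + 3*u - 4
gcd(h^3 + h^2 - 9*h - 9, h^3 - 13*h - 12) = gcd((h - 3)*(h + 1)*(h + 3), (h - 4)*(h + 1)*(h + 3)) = h^2 + 4*h + 3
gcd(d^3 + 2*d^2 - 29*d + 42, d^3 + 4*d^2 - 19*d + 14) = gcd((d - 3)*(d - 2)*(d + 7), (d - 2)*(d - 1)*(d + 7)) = d^2 + 5*d - 14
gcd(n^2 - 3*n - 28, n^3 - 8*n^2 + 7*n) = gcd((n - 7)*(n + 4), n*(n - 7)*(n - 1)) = n - 7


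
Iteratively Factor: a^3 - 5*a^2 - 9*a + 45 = (a - 5)*(a^2 - 9) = (a - 5)*(a - 3)*(a + 3)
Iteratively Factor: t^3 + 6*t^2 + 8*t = (t)*(t^2 + 6*t + 8) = t*(t + 2)*(t + 4)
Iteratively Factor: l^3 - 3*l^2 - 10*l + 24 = (l - 4)*(l^2 + l - 6) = (l - 4)*(l + 3)*(l - 2)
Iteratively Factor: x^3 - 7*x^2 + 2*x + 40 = (x - 4)*(x^2 - 3*x - 10) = (x - 5)*(x - 4)*(x + 2)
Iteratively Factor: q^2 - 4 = (q + 2)*(q - 2)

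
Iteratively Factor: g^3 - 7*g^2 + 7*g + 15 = (g + 1)*(g^2 - 8*g + 15) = (g - 5)*(g + 1)*(g - 3)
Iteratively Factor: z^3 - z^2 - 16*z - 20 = (z - 5)*(z^2 + 4*z + 4) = (z - 5)*(z + 2)*(z + 2)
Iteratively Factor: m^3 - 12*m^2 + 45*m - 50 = (m - 5)*(m^2 - 7*m + 10) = (m - 5)^2*(m - 2)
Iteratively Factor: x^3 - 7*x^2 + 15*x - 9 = (x - 3)*(x^2 - 4*x + 3) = (x - 3)*(x - 1)*(x - 3)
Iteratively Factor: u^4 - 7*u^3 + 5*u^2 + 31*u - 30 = (u - 3)*(u^3 - 4*u^2 - 7*u + 10) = (u - 3)*(u - 1)*(u^2 - 3*u - 10) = (u - 5)*(u - 3)*(u - 1)*(u + 2)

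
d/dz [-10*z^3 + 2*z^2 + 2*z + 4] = -30*z^2 + 4*z + 2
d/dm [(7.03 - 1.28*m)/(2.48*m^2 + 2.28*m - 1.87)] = (3.1744*m^2 - 34.8688*m - 13.6348)/(6.1504*m^4 + 11.3088*m^3 - 4.0768*m^2 - 8.5272*m + 3.4969)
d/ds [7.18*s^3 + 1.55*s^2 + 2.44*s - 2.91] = 21.54*s^2 + 3.1*s + 2.44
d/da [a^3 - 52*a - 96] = 3*a^2 - 52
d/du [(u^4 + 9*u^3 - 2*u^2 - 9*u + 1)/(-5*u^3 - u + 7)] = (-5*u^6 - 13*u^4 - 80*u^3 + 206*u^2 - 28*u - 62)/(25*u^6 + 10*u^4 - 70*u^3 + u^2 - 14*u + 49)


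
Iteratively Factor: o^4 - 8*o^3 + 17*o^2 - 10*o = (o - 1)*(o^3 - 7*o^2 + 10*o) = (o - 5)*(o - 1)*(o^2 - 2*o) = o*(o - 5)*(o - 1)*(o - 2)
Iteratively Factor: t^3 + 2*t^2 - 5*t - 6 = (t + 3)*(t^2 - t - 2) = (t - 2)*(t + 3)*(t + 1)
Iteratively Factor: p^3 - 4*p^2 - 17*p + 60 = (p - 3)*(p^2 - p - 20) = (p - 5)*(p - 3)*(p + 4)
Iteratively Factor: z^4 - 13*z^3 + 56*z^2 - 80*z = (z - 5)*(z^3 - 8*z^2 + 16*z) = z*(z - 5)*(z^2 - 8*z + 16) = z*(z - 5)*(z - 4)*(z - 4)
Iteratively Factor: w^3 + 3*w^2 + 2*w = (w + 1)*(w^2 + 2*w) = (w + 1)*(w + 2)*(w)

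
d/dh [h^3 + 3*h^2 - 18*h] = 3*h^2 + 6*h - 18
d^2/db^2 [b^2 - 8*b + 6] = 2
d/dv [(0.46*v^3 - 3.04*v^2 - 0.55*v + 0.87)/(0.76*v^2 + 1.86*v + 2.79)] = (0.3496*v^4 + 1.7112*v^3 - 1.3862*v^2 - 18.2856*v - 3.1527)/(0.5776*v^4 + 2.8272*v^3 + 7.7004*v^2 + 10.3788*v + 7.7841)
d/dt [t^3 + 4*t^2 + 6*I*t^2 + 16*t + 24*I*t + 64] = 3*t^2 + t*(8 + 12*I) + 16 + 24*I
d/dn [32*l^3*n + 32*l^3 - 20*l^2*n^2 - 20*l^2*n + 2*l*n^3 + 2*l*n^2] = 2*l*(16*l^2 - 20*l*n - 10*l + 3*n^2 + 2*n)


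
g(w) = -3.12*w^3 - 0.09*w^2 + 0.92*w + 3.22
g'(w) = -9.36*w^2 - 0.18*w + 0.92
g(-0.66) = 3.47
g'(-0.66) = -3.04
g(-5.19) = 432.19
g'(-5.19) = -250.27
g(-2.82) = 69.88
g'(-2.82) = -73.01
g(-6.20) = 737.64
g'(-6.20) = -357.76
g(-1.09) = 6.15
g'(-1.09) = -10.00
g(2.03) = -21.38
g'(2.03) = -38.02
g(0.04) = 3.26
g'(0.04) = 0.90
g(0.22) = 3.38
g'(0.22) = 0.43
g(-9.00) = 2262.13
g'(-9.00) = -755.62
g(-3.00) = 83.89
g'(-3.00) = -82.78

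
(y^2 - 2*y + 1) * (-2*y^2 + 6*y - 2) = -2*y^4 + 10*y^3 - 16*y^2 + 10*y - 2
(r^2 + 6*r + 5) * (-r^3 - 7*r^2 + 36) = -r^5 - 13*r^4 - 47*r^3 + r^2 + 216*r + 180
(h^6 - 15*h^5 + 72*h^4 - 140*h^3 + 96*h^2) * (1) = h^6 - 15*h^5 + 72*h^4 - 140*h^3 + 96*h^2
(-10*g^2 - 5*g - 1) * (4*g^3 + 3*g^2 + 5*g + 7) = -40*g^5 - 50*g^4 - 69*g^3 - 98*g^2 - 40*g - 7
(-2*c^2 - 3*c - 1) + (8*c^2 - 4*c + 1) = 6*c^2 - 7*c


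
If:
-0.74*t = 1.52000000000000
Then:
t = -2.05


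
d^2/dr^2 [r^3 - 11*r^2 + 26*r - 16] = 6*r - 22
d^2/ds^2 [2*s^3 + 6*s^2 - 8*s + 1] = 12*s + 12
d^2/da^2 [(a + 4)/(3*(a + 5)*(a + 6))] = 2*(a^3 + 12*a^2 + 42*a + 34)/(3*(a^6 + 33*a^5 + 453*a^4 + 3311*a^3 + 13590*a^2 + 29700*a + 27000))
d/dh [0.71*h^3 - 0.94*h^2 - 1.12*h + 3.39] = 2.13*h^2 - 1.88*h - 1.12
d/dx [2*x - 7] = 2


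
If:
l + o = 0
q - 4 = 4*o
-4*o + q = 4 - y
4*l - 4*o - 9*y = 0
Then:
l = 0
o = 0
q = 4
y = 0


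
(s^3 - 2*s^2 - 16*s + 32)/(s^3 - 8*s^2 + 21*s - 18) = (s^2 - 16)/(s^2 - 6*s + 9)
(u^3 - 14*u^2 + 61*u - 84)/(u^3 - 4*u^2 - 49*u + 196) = (u - 3)/(u + 7)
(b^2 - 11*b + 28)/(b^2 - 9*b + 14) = (b - 4)/(b - 2)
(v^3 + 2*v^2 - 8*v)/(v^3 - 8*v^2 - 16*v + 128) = v*(v - 2)/(v^2 - 12*v + 32)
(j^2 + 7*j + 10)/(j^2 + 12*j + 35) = (j + 2)/(j + 7)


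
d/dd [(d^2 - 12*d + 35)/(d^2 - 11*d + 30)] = 1/(d^2 - 12*d + 36)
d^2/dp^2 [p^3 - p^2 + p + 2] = 6*p - 2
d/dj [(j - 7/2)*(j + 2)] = 2*j - 3/2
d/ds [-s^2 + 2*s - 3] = 2 - 2*s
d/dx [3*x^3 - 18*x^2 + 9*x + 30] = 9*x^2 - 36*x + 9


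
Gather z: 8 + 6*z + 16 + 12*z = 18*z + 24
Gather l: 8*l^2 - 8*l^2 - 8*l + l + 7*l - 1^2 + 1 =0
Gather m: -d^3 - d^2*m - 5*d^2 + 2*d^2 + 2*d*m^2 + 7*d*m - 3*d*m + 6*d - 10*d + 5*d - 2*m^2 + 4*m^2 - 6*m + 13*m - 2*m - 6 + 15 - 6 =-d^3 - 3*d^2 + d + m^2*(2*d + 2) + m*(-d^2 + 4*d + 5) + 3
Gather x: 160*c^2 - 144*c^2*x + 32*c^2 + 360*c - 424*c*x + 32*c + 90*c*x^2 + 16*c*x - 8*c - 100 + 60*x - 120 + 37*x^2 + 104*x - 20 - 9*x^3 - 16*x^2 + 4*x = 192*c^2 + 384*c - 9*x^3 + x^2*(90*c + 21) + x*(-144*c^2 - 408*c + 168) - 240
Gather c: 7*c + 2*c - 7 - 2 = 9*c - 9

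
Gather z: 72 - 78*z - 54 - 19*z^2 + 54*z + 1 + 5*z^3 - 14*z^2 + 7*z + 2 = 5*z^3 - 33*z^2 - 17*z + 21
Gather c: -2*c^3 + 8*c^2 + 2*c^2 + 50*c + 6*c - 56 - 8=-2*c^3 + 10*c^2 + 56*c - 64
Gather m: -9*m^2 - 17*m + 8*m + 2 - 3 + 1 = -9*m^2 - 9*m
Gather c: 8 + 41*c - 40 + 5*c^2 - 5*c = 5*c^2 + 36*c - 32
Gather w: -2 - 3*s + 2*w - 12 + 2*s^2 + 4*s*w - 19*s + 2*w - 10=2*s^2 - 22*s + w*(4*s + 4) - 24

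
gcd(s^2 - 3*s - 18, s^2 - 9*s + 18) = s - 6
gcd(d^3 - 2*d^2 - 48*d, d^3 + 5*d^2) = d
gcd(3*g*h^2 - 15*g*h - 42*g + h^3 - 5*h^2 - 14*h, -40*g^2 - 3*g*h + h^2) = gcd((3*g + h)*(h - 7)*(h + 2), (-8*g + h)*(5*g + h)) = 1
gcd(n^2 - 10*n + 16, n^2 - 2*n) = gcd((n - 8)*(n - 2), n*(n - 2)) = n - 2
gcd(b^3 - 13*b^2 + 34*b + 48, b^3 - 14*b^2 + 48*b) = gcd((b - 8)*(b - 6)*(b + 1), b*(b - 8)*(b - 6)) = b^2 - 14*b + 48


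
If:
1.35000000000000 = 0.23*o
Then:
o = 5.87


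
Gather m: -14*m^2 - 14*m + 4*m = -14*m^2 - 10*m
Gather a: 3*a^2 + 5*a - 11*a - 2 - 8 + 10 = 3*a^2 - 6*a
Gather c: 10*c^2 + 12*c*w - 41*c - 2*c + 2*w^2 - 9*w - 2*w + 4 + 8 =10*c^2 + c*(12*w - 43) + 2*w^2 - 11*w + 12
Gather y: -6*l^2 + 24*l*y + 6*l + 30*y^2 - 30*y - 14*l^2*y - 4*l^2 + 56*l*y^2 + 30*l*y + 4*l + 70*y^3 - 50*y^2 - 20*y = -10*l^2 + 10*l + 70*y^3 + y^2*(56*l - 20) + y*(-14*l^2 + 54*l - 50)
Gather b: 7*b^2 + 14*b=7*b^2 + 14*b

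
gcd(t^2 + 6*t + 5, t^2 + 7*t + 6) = t + 1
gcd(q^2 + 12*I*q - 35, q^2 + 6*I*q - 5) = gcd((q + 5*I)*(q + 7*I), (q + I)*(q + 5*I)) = q + 5*I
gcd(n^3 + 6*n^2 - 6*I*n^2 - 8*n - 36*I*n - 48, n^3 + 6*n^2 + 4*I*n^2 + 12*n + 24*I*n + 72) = n^2 + n*(6 - 2*I) - 12*I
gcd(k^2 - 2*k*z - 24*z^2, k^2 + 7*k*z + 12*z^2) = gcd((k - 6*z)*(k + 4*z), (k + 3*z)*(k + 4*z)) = k + 4*z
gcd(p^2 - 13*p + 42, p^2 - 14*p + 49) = p - 7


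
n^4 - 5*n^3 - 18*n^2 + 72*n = n*(n - 6)*(n - 3)*(n + 4)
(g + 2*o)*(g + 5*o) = g^2 + 7*g*o + 10*o^2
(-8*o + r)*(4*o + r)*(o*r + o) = -32*o^3*r - 32*o^3 - 4*o^2*r^2 - 4*o^2*r + o*r^3 + o*r^2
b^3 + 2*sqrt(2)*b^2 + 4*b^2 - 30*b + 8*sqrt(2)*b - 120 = (b + 4)*(b - 3*sqrt(2))*(b + 5*sqrt(2))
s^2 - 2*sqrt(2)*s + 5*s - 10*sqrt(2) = (s + 5)*(s - 2*sqrt(2))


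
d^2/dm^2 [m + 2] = 0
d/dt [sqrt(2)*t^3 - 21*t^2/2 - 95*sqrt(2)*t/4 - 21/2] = 3*sqrt(2)*t^2 - 21*t - 95*sqrt(2)/4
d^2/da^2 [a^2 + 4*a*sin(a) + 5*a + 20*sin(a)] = -4*a*sin(a) - 20*sin(a) + 8*cos(a) + 2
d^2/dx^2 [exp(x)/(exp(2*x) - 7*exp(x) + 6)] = ((21 - 8*exp(x))*(exp(2*x) - 7*exp(x) + 6)*exp(x) + 2*(2*exp(x) - 7)^2*exp(2*x) + (exp(2*x) - 7*exp(x) + 6)^2)*exp(x)/(exp(2*x) - 7*exp(x) + 6)^3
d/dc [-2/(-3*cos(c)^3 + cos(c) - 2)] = 2*(9*cos(c)^2 - 1)*sin(c)/(3*cos(c)^3 - cos(c) + 2)^2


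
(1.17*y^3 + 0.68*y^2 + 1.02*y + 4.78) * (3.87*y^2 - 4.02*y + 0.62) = 4.5279*y^5 - 2.0718*y^4 + 1.9392*y^3 + 14.8198*y^2 - 18.5832*y + 2.9636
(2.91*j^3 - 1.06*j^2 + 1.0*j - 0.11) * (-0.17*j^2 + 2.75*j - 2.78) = -0.4947*j^5 + 8.1827*j^4 - 11.1748*j^3 + 5.7155*j^2 - 3.0825*j + 0.3058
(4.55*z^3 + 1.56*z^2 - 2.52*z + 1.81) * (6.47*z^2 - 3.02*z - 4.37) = 29.4385*z^5 - 3.6478*z^4 - 40.8991*z^3 + 12.5039*z^2 + 5.5462*z - 7.9097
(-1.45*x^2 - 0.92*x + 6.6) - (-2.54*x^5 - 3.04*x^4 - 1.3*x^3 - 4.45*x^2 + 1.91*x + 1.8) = 2.54*x^5 + 3.04*x^4 + 1.3*x^3 + 3.0*x^2 - 2.83*x + 4.8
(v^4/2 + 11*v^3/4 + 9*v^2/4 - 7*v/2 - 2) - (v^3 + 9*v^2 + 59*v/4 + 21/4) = v^4/2 + 7*v^3/4 - 27*v^2/4 - 73*v/4 - 29/4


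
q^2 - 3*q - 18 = (q - 6)*(q + 3)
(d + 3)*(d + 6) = d^2 + 9*d + 18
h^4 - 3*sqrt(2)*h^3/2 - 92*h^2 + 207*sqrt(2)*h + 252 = (h - 6*sqrt(2))*(h - 3*sqrt(2))*(h + sqrt(2)/2)*(h + 7*sqrt(2))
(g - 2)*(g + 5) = g^2 + 3*g - 10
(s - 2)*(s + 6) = s^2 + 4*s - 12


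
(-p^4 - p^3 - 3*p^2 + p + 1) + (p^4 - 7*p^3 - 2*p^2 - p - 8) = -8*p^3 - 5*p^2 - 7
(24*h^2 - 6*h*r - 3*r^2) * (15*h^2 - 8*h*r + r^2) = 360*h^4 - 282*h^3*r + 27*h^2*r^2 + 18*h*r^3 - 3*r^4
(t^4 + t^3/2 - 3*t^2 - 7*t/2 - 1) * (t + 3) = t^5 + 7*t^4/2 - 3*t^3/2 - 25*t^2/2 - 23*t/2 - 3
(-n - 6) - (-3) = -n - 3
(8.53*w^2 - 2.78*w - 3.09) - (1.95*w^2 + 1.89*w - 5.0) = 6.58*w^2 - 4.67*w + 1.91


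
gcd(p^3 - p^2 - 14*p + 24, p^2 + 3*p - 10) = p - 2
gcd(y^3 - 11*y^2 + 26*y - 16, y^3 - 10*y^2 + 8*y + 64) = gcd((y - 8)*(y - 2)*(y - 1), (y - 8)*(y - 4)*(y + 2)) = y - 8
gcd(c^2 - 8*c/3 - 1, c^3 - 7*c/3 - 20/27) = c + 1/3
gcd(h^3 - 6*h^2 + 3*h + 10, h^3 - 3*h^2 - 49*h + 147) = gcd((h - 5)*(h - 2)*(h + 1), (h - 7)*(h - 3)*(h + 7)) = 1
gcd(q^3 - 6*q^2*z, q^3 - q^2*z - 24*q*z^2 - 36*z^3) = -q + 6*z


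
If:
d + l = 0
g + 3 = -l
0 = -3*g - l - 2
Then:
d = 7/2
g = 1/2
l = -7/2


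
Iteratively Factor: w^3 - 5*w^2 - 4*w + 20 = (w - 2)*(w^2 - 3*w - 10) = (w - 5)*(w - 2)*(w + 2)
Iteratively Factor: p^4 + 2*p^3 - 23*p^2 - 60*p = (p + 4)*(p^3 - 2*p^2 - 15*p) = (p + 3)*(p + 4)*(p^2 - 5*p) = (p - 5)*(p + 3)*(p + 4)*(p)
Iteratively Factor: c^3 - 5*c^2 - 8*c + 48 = (c - 4)*(c^2 - c - 12) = (c - 4)*(c + 3)*(c - 4)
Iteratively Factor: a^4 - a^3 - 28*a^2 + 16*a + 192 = (a - 4)*(a^3 + 3*a^2 - 16*a - 48) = (a - 4)^2*(a^2 + 7*a + 12) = (a - 4)^2*(a + 4)*(a + 3)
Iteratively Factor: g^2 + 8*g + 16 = (g + 4)*(g + 4)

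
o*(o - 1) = o^2 - o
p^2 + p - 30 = (p - 5)*(p + 6)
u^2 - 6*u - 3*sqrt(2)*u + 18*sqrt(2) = (u - 6)*(u - 3*sqrt(2))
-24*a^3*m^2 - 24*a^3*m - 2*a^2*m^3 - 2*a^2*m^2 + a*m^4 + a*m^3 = m*(-6*a + m)*(4*a + m)*(a*m + a)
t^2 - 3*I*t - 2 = (t - 2*I)*(t - I)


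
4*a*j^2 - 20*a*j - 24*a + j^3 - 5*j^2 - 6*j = (4*a + j)*(j - 6)*(j + 1)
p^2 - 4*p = p*(p - 4)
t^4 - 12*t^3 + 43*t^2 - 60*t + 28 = (t - 7)*(t - 2)^2*(t - 1)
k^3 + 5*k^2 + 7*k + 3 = (k + 1)^2*(k + 3)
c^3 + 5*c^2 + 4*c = c*(c + 1)*(c + 4)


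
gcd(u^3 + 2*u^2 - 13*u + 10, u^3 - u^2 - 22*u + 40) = u^2 + 3*u - 10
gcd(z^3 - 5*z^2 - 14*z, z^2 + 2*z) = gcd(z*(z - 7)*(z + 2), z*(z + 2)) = z^2 + 2*z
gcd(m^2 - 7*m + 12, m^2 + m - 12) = m - 3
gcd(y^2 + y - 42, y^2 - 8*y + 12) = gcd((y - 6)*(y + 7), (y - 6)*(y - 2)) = y - 6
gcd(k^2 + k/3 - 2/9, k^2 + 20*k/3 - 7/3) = k - 1/3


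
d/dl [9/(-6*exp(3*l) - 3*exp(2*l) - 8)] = (162*exp(l) + 54)*exp(2*l)/(6*exp(3*l) + 3*exp(2*l) + 8)^2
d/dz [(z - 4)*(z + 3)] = 2*z - 1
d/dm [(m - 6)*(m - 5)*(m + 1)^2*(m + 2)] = 5*m^4 - 28*m^3 - 27*m^2 + 134*m + 128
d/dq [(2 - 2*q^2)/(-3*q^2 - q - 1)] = 2*(q^2 + 8*q + 1)/(9*q^4 + 6*q^3 + 7*q^2 + 2*q + 1)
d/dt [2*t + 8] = 2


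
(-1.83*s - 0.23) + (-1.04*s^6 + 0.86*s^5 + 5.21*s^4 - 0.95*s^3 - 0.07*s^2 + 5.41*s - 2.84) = -1.04*s^6 + 0.86*s^5 + 5.21*s^4 - 0.95*s^3 - 0.07*s^2 + 3.58*s - 3.07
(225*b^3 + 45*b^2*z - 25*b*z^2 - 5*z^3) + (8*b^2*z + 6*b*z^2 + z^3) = 225*b^3 + 53*b^2*z - 19*b*z^2 - 4*z^3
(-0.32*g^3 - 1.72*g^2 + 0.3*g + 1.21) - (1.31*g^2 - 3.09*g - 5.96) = -0.32*g^3 - 3.03*g^2 + 3.39*g + 7.17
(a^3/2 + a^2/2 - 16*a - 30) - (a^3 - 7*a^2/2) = -a^3/2 + 4*a^2 - 16*a - 30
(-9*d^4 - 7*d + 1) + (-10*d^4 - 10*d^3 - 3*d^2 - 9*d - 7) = -19*d^4 - 10*d^3 - 3*d^2 - 16*d - 6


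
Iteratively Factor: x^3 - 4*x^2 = (x)*(x^2 - 4*x) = x*(x - 4)*(x)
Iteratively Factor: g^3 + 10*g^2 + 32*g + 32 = (g + 2)*(g^2 + 8*g + 16) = (g + 2)*(g + 4)*(g + 4)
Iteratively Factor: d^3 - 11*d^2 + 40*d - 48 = (d - 4)*(d^2 - 7*d + 12) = (d - 4)^2*(d - 3)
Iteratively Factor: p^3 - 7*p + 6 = (p - 2)*(p^2 + 2*p - 3) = (p - 2)*(p + 3)*(p - 1)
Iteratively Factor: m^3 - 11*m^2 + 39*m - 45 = (m - 5)*(m^2 - 6*m + 9) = (m - 5)*(m - 3)*(m - 3)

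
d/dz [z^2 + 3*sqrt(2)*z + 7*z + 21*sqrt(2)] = 2*z + 3*sqrt(2) + 7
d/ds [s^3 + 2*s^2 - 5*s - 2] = 3*s^2 + 4*s - 5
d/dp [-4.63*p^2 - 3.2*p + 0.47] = -9.26*p - 3.2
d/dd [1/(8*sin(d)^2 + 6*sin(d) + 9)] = -2*(8*sin(d) + 3)*cos(d)/(8*sin(d)^2 + 6*sin(d) + 9)^2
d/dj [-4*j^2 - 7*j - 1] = -8*j - 7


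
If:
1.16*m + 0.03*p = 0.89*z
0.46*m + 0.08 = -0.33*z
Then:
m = -0.717391304347826*z - 0.173913043478261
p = 57.4057971014493*z + 6.72463768115942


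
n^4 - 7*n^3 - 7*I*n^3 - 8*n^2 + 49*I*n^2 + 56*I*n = n*(n - 8)*(n + 1)*(n - 7*I)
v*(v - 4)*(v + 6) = v^3 + 2*v^2 - 24*v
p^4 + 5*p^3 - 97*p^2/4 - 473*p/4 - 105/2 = (p - 5)*(p + 1/2)*(p + 7/2)*(p + 6)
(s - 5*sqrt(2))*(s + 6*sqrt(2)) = s^2 + sqrt(2)*s - 60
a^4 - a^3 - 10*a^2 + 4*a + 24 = (a - 3)*(a - 2)*(a + 2)^2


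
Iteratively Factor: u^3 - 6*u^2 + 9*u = (u)*(u^2 - 6*u + 9) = u*(u - 3)*(u - 3)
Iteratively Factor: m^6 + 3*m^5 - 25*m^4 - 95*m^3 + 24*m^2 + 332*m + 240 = (m + 4)*(m^5 - m^4 - 21*m^3 - 11*m^2 + 68*m + 60) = (m + 1)*(m + 4)*(m^4 - 2*m^3 - 19*m^2 + 8*m + 60) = (m + 1)*(m + 3)*(m + 4)*(m^3 - 5*m^2 - 4*m + 20) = (m + 1)*(m + 2)*(m + 3)*(m + 4)*(m^2 - 7*m + 10) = (m - 5)*(m + 1)*(m + 2)*(m + 3)*(m + 4)*(m - 2)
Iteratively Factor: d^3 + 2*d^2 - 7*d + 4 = (d + 4)*(d^2 - 2*d + 1) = (d - 1)*(d + 4)*(d - 1)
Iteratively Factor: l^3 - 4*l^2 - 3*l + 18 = (l + 2)*(l^2 - 6*l + 9) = (l - 3)*(l + 2)*(l - 3)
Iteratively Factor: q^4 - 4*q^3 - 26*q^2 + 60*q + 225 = (q + 3)*(q^3 - 7*q^2 - 5*q + 75) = (q - 5)*(q + 3)*(q^2 - 2*q - 15) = (q - 5)^2*(q + 3)*(q + 3)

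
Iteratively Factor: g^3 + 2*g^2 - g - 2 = (g + 2)*(g^2 - 1) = (g + 1)*(g + 2)*(g - 1)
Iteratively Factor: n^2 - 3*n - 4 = (n + 1)*(n - 4)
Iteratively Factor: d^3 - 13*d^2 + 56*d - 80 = (d - 4)*(d^2 - 9*d + 20) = (d - 5)*(d - 4)*(d - 4)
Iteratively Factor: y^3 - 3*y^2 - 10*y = (y + 2)*(y^2 - 5*y) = y*(y + 2)*(y - 5)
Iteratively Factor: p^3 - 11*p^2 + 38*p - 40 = (p - 2)*(p^2 - 9*p + 20) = (p - 5)*(p - 2)*(p - 4)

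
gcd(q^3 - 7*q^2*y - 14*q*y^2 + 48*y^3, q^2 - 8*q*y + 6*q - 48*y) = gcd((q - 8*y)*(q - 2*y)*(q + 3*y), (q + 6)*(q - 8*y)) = -q + 8*y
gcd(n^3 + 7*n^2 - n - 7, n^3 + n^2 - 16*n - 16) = n + 1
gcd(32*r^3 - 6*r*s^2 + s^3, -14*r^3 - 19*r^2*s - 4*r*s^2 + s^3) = 2*r + s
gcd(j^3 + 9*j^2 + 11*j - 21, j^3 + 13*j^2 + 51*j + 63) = j^2 + 10*j + 21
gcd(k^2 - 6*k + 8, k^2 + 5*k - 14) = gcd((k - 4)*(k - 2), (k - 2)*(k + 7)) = k - 2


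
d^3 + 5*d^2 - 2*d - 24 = (d - 2)*(d + 3)*(d + 4)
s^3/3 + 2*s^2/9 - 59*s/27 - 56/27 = (s/3 + 1/3)*(s - 8/3)*(s + 7/3)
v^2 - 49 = (v - 7)*(v + 7)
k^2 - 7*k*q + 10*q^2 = (k - 5*q)*(k - 2*q)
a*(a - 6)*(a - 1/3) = a^3 - 19*a^2/3 + 2*a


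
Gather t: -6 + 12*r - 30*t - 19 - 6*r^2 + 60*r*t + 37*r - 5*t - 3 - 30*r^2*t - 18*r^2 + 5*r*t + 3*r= -24*r^2 + 52*r + t*(-30*r^2 + 65*r - 35) - 28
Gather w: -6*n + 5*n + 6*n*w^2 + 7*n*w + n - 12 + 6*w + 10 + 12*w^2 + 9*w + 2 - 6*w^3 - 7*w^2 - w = -6*w^3 + w^2*(6*n + 5) + w*(7*n + 14)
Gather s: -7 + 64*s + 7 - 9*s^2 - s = -9*s^2 + 63*s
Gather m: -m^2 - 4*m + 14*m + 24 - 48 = -m^2 + 10*m - 24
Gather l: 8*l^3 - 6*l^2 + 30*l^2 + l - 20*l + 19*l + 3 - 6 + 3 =8*l^3 + 24*l^2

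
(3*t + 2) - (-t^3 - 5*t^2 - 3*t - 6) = t^3 + 5*t^2 + 6*t + 8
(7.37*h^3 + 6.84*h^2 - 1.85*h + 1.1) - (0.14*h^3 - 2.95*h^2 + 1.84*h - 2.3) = 7.23*h^3 + 9.79*h^2 - 3.69*h + 3.4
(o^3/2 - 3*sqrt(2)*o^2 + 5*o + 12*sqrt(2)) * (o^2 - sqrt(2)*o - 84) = o^5/2 - 7*sqrt(2)*o^4/2 - 31*o^3 + 259*sqrt(2)*o^2 - 444*o - 1008*sqrt(2)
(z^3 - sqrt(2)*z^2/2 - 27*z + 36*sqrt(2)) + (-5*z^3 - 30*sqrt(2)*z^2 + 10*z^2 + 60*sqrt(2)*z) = -4*z^3 - 61*sqrt(2)*z^2/2 + 10*z^2 - 27*z + 60*sqrt(2)*z + 36*sqrt(2)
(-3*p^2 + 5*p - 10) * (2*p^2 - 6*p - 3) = -6*p^4 + 28*p^3 - 41*p^2 + 45*p + 30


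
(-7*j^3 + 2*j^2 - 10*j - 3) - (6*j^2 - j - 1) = -7*j^3 - 4*j^2 - 9*j - 2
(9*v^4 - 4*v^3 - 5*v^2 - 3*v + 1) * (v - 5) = 9*v^5 - 49*v^4 + 15*v^3 + 22*v^2 + 16*v - 5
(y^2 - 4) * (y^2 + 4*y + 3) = y^4 + 4*y^3 - y^2 - 16*y - 12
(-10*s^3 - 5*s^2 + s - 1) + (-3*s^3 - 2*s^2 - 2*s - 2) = -13*s^3 - 7*s^2 - s - 3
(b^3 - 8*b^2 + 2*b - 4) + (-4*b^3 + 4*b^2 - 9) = -3*b^3 - 4*b^2 + 2*b - 13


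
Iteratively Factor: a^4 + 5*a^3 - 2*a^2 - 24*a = (a + 3)*(a^3 + 2*a^2 - 8*a) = (a + 3)*(a + 4)*(a^2 - 2*a) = (a - 2)*(a + 3)*(a + 4)*(a)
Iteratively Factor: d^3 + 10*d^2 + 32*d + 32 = (d + 4)*(d^2 + 6*d + 8) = (d + 2)*(d + 4)*(d + 4)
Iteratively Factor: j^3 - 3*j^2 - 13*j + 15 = (j - 1)*(j^2 - 2*j - 15) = (j - 5)*(j - 1)*(j + 3)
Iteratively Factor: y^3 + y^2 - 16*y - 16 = (y + 1)*(y^2 - 16) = (y - 4)*(y + 1)*(y + 4)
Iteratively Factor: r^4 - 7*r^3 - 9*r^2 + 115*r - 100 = (r - 5)*(r^3 - 2*r^2 - 19*r + 20) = (r - 5)*(r + 4)*(r^2 - 6*r + 5) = (r - 5)*(r - 1)*(r + 4)*(r - 5)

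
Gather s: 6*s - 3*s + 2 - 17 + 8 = 3*s - 7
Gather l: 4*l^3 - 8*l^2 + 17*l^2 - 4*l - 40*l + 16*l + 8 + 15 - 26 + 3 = 4*l^3 + 9*l^2 - 28*l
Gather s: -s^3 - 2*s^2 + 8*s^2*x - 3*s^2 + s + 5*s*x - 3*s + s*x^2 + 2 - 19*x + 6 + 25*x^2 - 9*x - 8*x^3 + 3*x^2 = -s^3 + s^2*(8*x - 5) + s*(x^2 + 5*x - 2) - 8*x^3 + 28*x^2 - 28*x + 8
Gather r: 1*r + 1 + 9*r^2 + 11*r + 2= 9*r^2 + 12*r + 3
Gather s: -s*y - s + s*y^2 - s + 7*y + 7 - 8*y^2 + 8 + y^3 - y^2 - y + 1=s*(y^2 - y - 2) + y^3 - 9*y^2 + 6*y + 16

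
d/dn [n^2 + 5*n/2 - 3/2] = 2*n + 5/2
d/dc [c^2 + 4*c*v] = 2*c + 4*v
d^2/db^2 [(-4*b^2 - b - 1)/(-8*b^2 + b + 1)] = 24*(8*b^3 + 24*b^2 + 1)/(512*b^6 - 192*b^5 - 168*b^4 + 47*b^3 + 21*b^2 - 3*b - 1)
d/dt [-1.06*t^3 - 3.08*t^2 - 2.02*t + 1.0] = -3.18*t^2 - 6.16*t - 2.02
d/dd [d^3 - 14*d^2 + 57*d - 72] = 3*d^2 - 28*d + 57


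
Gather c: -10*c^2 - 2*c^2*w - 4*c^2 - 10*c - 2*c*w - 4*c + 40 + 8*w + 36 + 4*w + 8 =c^2*(-2*w - 14) + c*(-2*w - 14) + 12*w + 84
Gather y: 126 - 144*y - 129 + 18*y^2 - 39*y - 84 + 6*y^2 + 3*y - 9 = 24*y^2 - 180*y - 96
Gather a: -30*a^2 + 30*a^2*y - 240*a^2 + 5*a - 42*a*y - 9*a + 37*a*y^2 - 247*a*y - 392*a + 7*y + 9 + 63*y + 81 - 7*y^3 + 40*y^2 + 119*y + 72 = a^2*(30*y - 270) + a*(37*y^2 - 289*y - 396) - 7*y^3 + 40*y^2 + 189*y + 162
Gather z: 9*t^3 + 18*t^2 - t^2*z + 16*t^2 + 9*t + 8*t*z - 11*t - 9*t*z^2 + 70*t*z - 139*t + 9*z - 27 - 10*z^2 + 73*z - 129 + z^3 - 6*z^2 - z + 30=9*t^3 + 34*t^2 - 141*t + z^3 + z^2*(-9*t - 16) + z*(-t^2 + 78*t + 81) - 126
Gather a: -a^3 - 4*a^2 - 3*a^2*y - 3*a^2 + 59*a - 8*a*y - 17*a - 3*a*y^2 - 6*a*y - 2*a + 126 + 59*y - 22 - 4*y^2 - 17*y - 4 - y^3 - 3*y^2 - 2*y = -a^3 + a^2*(-3*y - 7) + a*(-3*y^2 - 14*y + 40) - y^3 - 7*y^2 + 40*y + 100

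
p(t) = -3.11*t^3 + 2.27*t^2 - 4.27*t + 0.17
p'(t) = -9.33*t^2 + 4.54*t - 4.27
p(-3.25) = 144.78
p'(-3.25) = -117.57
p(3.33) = -103.72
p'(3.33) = -92.61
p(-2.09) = 47.40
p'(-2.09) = -54.51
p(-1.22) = 14.41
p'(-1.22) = -23.70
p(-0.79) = 6.49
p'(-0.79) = -13.68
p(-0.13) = 0.77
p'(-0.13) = -5.02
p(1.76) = -17.27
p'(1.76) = -25.18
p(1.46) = -10.90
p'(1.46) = -17.53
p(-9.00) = 2489.66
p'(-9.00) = -800.86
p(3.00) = -76.18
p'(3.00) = -74.62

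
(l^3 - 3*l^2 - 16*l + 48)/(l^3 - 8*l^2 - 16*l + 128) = (l - 3)/(l - 8)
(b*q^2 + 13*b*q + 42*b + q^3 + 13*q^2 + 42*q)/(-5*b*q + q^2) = (b*q^2 + 13*b*q + 42*b + q^3 + 13*q^2 + 42*q)/(q*(-5*b + q))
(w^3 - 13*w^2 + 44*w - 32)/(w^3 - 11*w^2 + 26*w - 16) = (w - 4)/(w - 2)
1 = 1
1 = 1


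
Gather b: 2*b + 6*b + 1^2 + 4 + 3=8*b + 8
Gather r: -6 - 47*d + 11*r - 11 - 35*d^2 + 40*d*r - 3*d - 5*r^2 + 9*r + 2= -35*d^2 - 50*d - 5*r^2 + r*(40*d + 20) - 15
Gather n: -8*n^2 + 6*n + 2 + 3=-8*n^2 + 6*n + 5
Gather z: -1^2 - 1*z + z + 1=0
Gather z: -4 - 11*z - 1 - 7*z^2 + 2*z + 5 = -7*z^2 - 9*z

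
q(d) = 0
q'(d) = 0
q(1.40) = 0.00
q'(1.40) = 0.00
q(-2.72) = 0.00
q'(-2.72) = 0.00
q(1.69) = 0.00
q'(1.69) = 0.00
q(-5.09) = 0.00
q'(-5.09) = 0.00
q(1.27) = 0.00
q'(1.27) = 0.00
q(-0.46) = 0.00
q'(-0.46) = 0.00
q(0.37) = 0.00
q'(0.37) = 0.00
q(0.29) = 0.00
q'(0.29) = 0.00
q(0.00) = 0.00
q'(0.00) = 0.00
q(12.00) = 0.00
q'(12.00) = 0.00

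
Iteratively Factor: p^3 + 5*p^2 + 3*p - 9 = (p + 3)*(p^2 + 2*p - 3) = (p - 1)*(p + 3)*(p + 3)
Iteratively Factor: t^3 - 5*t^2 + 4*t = (t - 4)*(t^2 - t) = (t - 4)*(t - 1)*(t)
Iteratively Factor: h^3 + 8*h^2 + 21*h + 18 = (h + 3)*(h^2 + 5*h + 6) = (h + 3)^2*(h + 2)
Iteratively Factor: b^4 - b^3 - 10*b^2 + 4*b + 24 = (b + 2)*(b^3 - 3*b^2 - 4*b + 12) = (b + 2)^2*(b^2 - 5*b + 6) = (b - 2)*(b + 2)^2*(b - 3)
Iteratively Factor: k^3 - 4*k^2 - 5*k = (k + 1)*(k^2 - 5*k) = (k - 5)*(k + 1)*(k)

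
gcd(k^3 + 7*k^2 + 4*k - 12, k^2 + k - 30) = k + 6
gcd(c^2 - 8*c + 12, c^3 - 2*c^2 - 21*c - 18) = c - 6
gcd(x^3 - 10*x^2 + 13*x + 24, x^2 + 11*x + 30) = 1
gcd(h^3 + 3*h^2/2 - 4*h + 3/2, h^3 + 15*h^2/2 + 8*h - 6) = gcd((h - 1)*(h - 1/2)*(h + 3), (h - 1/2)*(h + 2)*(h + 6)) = h - 1/2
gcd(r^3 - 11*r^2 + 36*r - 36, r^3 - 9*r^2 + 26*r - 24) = r^2 - 5*r + 6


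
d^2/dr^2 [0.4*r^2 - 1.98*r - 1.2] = 0.800000000000000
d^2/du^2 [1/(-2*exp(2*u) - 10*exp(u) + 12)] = (-(2*exp(u) + 5)^2*exp(u) + (4*exp(u) + 5)*(exp(2*u) + 5*exp(u) - 6)/2)*exp(u)/(exp(2*u) + 5*exp(u) - 6)^3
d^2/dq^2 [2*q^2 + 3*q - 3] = 4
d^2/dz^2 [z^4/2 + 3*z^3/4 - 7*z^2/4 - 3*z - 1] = 6*z^2 + 9*z/2 - 7/2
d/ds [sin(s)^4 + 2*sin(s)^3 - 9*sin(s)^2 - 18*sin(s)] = 2*(2*sin(s)^3 + 3*sin(s)^2 - 9*sin(s) - 9)*cos(s)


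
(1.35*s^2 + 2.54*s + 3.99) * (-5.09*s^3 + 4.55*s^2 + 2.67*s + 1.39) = -6.8715*s^5 - 6.7861*s^4 - 5.1476*s^3 + 26.8128*s^2 + 14.1839*s + 5.5461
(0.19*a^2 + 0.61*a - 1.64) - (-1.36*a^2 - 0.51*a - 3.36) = 1.55*a^2 + 1.12*a + 1.72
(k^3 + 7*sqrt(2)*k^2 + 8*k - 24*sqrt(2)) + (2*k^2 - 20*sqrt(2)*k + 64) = k^3 + 2*k^2 + 7*sqrt(2)*k^2 - 20*sqrt(2)*k + 8*k - 24*sqrt(2) + 64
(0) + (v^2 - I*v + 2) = v^2 - I*v + 2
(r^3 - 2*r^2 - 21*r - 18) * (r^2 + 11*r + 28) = r^5 + 9*r^4 - 15*r^3 - 305*r^2 - 786*r - 504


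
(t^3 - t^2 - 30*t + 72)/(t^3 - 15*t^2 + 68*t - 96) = (t + 6)/(t - 8)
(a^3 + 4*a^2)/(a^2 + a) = a*(a + 4)/(a + 1)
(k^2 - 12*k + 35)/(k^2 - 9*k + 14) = (k - 5)/(k - 2)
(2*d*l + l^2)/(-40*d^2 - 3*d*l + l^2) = l*(-2*d - l)/(40*d^2 + 3*d*l - l^2)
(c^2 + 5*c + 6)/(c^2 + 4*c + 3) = (c + 2)/(c + 1)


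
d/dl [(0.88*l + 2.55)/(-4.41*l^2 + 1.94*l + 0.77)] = (3.8808*l^2 + 22.491*l - 4.2694)/(19.4481*l^4 - 17.1108*l^3 - 3.0278*l^2 + 2.9876*l + 0.5929)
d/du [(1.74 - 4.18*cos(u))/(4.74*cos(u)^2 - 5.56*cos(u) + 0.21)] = (-19.8132*cos(u)^2 + 16.4952*cos(u) - 8.7966)*sin(u)/(22.4676*cos(u)^4 - 52.7088*cos(u)^3 + 32.9044*cos(u)^2 - 2.3352*cos(u) + 0.0441)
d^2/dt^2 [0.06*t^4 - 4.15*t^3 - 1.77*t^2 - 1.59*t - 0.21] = 0.72*t^2 - 24.9*t - 3.54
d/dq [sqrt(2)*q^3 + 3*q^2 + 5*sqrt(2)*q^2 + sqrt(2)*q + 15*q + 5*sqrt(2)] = 3*sqrt(2)*q^2 + 6*q + 10*sqrt(2)*q + sqrt(2) + 15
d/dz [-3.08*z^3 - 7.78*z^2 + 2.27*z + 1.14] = -9.24*z^2 - 15.56*z + 2.27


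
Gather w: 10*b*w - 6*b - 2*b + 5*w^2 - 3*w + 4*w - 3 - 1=-8*b + 5*w^2 + w*(10*b + 1) - 4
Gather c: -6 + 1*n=n - 6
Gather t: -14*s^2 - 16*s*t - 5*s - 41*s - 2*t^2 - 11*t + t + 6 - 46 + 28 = -14*s^2 - 46*s - 2*t^2 + t*(-16*s - 10) - 12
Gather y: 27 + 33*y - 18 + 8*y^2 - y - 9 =8*y^2 + 32*y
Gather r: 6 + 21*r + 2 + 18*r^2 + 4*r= 18*r^2 + 25*r + 8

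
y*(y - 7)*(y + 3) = y^3 - 4*y^2 - 21*y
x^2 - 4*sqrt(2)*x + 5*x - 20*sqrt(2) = (x + 5)*(x - 4*sqrt(2))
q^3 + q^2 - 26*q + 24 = (q - 4)*(q - 1)*(q + 6)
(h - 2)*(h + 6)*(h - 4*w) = h^3 - 4*h^2*w + 4*h^2 - 16*h*w - 12*h + 48*w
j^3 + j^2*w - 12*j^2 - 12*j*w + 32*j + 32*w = (j - 8)*(j - 4)*(j + w)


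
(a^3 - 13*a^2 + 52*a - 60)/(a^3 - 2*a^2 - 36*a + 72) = (a - 5)/(a + 6)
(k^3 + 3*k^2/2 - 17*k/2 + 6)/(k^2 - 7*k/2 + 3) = (k^2 + 3*k - 4)/(k - 2)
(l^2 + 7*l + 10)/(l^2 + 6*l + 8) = (l + 5)/(l + 4)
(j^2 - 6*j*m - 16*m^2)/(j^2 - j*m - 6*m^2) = (j - 8*m)/(j - 3*m)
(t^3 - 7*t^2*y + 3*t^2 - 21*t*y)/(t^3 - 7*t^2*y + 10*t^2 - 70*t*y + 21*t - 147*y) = t/(t + 7)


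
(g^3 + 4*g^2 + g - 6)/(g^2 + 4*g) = (g^3 + 4*g^2 + g - 6)/(g*(g + 4))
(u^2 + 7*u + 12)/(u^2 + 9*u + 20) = (u + 3)/(u + 5)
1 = 1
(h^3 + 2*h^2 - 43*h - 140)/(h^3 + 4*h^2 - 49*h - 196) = (h + 5)/(h + 7)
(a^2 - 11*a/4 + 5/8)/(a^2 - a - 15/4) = (4*a - 1)/(2*(2*a + 3))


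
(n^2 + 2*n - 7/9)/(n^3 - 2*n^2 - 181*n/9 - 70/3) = (3*n - 1)/(3*n^2 - 13*n - 30)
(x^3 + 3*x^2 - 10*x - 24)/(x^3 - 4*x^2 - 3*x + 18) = (x + 4)/(x - 3)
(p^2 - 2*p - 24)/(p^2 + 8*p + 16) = (p - 6)/(p + 4)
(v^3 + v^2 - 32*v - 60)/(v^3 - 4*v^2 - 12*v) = (v + 5)/v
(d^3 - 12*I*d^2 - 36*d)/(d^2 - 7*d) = (d^2 - 12*I*d - 36)/(d - 7)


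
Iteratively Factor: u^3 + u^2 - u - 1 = (u + 1)*(u^2 - 1) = (u - 1)*(u + 1)*(u + 1)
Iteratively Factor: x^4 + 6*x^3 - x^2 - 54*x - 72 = (x - 3)*(x^3 + 9*x^2 + 26*x + 24) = (x - 3)*(x + 4)*(x^2 + 5*x + 6) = (x - 3)*(x + 2)*(x + 4)*(x + 3)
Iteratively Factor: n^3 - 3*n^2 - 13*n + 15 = (n - 1)*(n^2 - 2*n - 15) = (n - 1)*(n + 3)*(n - 5)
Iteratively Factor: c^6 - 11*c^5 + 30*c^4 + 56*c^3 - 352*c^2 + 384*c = (c)*(c^5 - 11*c^4 + 30*c^3 + 56*c^2 - 352*c + 384) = c*(c - 4)*(c^4 - 7*c^3 + 2*c^2 + 64*c - 96) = c*(c - 4)*(c - 2)*(c^3 - 5*c^2 - 8*c + 48) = c*(c - 4)^2*(c - 2)*(c^2 - c - 12) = c*(c - 4)^2*(c - 2)*(c + 3)*(c - 4)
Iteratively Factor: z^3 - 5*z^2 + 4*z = (z - 1)*(z^2 - 4*z) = (z - 4)*(z - 1)*(z)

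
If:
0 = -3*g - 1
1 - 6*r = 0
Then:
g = -1/3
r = 1/6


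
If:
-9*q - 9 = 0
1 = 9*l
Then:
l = 1/9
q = -1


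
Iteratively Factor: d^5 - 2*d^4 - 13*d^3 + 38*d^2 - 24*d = (d + 4)*(d^4 - 6*d^3 + 11*d^2 - 6*d) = (d - 1)*(d + 4)*(d^3 - 5*d^2 + 6*d) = d*(d - 1)*(d + 4)*(d^2 - 5*d + 6) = d*(d - 2)*(d - 1)*(d + 4)*(d - 3)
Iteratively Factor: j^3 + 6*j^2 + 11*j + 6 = (j + 2)*(j^2 + 4*j + 3) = (j + 2)*(j + 3)*(j + 1)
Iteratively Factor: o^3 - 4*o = (o - 2)*(o^2 + 2*o) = (o - 2)*(o + 2)*(o)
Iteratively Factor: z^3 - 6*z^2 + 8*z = (z - 4)*(z^2 - 2*z) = (z - 4)*(z - 2)*(z)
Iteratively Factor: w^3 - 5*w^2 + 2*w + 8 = (w - 4)*(w^2 - w - 2) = (w - 4)*(w - 2)*(w + 1)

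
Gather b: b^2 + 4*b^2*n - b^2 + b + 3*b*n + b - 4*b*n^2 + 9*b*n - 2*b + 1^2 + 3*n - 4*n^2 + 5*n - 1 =4*b^2*n + b*(-4*n^2 + 12*n) - 4*n^2 + 8*n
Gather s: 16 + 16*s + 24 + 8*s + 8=24*s + 48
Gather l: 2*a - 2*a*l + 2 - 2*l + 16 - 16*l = 2*a + l*(-2*a - 18) + 18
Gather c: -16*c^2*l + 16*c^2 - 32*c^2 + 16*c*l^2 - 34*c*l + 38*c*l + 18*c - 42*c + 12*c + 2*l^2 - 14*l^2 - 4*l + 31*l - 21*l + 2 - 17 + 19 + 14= c^2*(-16*l - 16) + c*(16*l^2 + 4*l - 12) - 12*l^2 + 6*l + 18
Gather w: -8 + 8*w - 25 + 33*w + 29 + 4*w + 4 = 45*w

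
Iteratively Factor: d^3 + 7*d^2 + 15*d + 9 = (d + 3)*(d^2 + 4*d + 3) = (d + 3)^2*(d + 1)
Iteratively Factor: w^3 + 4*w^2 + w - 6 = (w - 1)*(w^2 + 5*w + 6) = (w - 1)*(w + 3)*(w + 2)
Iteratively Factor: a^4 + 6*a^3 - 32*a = (a)*(a^3 + 6*a^2 - 32) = a*(a + 4)*(a^2 + 2*a - 8) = a*(a + 4)^2*(a - 2)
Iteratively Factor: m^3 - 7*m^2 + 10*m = (m - 5)*(m^2 - 2*m) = m*(m - 5)*(m - 2)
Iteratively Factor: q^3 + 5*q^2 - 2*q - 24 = (q + 3)*(q^2 + 2*q - 8) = (q - 2)*(q + 3)*(q + 4)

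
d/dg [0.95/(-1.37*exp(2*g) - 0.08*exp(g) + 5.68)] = (2.603*exp(g) + 0.076)*exp(g)/(1.37*exp(2*g) + 0.08*exp(g) - 5.68)^2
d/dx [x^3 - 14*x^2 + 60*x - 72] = 3*x^2 - 28*x + 60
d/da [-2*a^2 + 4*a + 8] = 4 - 4*a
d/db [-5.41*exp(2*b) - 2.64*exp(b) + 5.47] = (-10.82*exp(b) - 2.64)*exp(b)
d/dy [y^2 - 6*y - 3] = 2*y - 6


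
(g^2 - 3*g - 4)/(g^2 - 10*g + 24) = (g + 1)/(g - 6)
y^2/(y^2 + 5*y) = y/(y + 5)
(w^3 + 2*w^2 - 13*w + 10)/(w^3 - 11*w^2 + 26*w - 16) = (w + 5)/(w - 8)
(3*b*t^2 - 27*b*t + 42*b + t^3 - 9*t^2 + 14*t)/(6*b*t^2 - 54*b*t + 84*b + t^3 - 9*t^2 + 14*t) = (3*b + t)/(6*b + t)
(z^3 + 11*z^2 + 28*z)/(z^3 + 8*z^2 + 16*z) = (z + 7)/(z + 4)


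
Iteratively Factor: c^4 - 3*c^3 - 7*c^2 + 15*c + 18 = (c + 2)*(c^3 - 5*c^2 + 3*c + 9) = (c + 1)*(c + 2)*(c^2 - 6*c + 9) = (c - 3)*(c + 1)*(c + 2)*(c - 3)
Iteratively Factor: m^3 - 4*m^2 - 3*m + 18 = (m - 3)*(m^2 - m - 6) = (m - 3)^2*(m + 2)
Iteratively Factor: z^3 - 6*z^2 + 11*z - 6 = (z - 2)*(z^2 - 4*z + 3) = (z - 3)*(z - 2)*(z - 1)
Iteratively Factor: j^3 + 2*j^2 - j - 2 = (j - 1)*(j^2 + 3*j + 2) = (j - 1)*(j + 1)*(j + 2)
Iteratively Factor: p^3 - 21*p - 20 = (p + 1)*(p^2 - p - 20) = (p + 1)*(p + 4)*(p - 5)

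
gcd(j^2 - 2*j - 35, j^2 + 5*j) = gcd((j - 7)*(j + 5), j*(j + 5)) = j + 5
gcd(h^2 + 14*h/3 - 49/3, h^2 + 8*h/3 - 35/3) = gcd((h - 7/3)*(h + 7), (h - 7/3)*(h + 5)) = h - 7/3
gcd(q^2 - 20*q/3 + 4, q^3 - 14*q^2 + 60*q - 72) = q - 6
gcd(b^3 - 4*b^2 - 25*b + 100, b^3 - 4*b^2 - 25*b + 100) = b^3 - 4*b^2 - 25*b + 100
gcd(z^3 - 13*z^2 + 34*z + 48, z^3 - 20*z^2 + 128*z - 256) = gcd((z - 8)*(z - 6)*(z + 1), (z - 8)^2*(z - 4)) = z - 8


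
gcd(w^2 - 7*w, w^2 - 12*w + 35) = w - 7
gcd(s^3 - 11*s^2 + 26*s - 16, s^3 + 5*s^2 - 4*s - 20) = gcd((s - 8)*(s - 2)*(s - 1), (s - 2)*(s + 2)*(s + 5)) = s - 2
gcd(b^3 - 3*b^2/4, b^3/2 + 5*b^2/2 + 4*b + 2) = 1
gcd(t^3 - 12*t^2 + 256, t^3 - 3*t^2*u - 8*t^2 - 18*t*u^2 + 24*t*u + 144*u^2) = t - 8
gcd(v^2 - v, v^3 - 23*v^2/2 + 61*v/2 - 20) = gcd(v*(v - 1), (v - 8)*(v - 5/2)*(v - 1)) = v - 1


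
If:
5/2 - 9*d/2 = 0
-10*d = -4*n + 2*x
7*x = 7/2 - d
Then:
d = 5/9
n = 403/252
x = 53/126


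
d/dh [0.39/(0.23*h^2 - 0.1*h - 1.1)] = (0.039 - 0.1794*h)/(-0.23*h^2 + 0.1*h + 1.1)^2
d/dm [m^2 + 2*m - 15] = 2*m + 2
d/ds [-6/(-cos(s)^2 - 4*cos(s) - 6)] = 12*(cos(s) + 2)*sin(s)/(cos(s)^2 + 4*cos(s) + 6)^2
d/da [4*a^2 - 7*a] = 8*a - 7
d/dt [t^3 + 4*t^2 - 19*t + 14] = 3*t^2 + 8*t - 19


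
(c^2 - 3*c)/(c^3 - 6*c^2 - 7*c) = (3 - c)/(-c^2 + 6*c + 7)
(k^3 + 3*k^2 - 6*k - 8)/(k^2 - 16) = (k^2 - k - 2)/(k - 4)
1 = 1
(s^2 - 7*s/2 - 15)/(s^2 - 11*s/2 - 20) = (s - 6)/(s - 8)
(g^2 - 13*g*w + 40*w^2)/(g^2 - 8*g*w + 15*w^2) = (-g + 8*w)/(-g + 3*w)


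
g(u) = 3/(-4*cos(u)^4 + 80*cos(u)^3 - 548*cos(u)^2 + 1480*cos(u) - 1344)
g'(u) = 3*(-16*sin(u)*cos(u)^3 + 240*sin(u)*cos(u)^2 - 1096*sin(u)*cos(u) + 1480*sin(u))/(-4*cos(u)^4 + 80*cos(u)^3 - 548*cos(u)^2 + 1480*cos(u) - 1344)^2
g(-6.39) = -0.01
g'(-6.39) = -0.00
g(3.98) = -0.00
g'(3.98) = -0.00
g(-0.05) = -0.01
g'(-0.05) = -0.00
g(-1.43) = -0.00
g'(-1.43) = -0.00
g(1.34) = -0.00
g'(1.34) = 0.00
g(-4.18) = -0.00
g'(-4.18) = 0.00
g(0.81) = -0.01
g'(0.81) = 0.01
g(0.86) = -0.01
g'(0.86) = 0.01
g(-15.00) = 0.00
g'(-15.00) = 0.00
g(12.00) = -0.00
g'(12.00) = -0.00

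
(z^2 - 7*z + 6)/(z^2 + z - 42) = (z - 1)/(z + 7)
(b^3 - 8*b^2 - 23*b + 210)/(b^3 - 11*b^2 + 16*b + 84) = (b + 5)/(b + 2)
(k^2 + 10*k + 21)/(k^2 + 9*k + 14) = (k + 3)/(k + 2)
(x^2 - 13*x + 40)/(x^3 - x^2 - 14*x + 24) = (x^2 - 13*x + 40)/(x^3 - x^2 - 14*x + 24)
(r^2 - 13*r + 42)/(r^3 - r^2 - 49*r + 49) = (r - 6)/(r^2 + 6*r - 7)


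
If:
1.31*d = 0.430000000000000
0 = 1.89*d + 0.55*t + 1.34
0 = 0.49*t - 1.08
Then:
No Solution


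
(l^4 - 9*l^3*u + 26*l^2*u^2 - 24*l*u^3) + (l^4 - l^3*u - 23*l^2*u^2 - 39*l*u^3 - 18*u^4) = 2*l^4 - 10*l^3*u + 3*l^2*u^2 - 63*l*u^3 - 18*u^4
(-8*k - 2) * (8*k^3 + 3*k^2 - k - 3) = -64*k^4 - 40*k^3 + 2*k^2 + 26*k + 6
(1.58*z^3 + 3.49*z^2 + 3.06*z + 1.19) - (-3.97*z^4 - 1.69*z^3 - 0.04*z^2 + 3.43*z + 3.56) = 3.97*z^4 + 3.27*z^3 + 3.53*z^2 - 0.37*z - 2.37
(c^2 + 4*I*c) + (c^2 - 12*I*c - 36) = 2*c^2 - 8*I*c - 36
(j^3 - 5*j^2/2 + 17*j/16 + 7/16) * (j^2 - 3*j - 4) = j^5 - 11*j^4/2 + 73*j^3/16 + 29*j^2/4 - 89*j/16 - 7/4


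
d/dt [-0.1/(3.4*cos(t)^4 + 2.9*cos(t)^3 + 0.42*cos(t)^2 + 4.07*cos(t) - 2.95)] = -(1.36*cos(t)^3 + 0.87*cos(t)^2 + 0.0840000000000001*cos(t) + 0.407)*sin(t)/(3.4*cos(t)^4 + 2.9*cos(t)^3 + 0.42*cos(t)^2 + 4.07*cos(t) - 2.95)^2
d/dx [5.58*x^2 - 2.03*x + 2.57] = 11.16*x - 2.03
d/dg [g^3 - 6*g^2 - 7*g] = 3*g^2 - 12*g - 7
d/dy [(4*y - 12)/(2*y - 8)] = -2/(y - 4)^2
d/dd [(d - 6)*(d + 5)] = 2*d - 1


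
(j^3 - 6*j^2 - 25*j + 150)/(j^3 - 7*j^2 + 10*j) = (j^2 - j - 30)/(j*(j - 2))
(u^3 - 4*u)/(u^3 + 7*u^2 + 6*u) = (u^2 - 4)/(u^2 + 7*u + 6)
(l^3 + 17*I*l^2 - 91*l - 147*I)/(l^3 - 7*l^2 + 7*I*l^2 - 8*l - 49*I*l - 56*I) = (l^2 + 10*I*l - 21)/(l^2 - 7*l - 8)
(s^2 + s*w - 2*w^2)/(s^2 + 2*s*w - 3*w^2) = (s + 2*w)/(s + 3*w)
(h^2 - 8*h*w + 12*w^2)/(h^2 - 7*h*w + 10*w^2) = (-h + 6*w)/(-h + 5*w)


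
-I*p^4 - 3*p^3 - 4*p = p*(p - 2*I)^2*(-I*p + 1)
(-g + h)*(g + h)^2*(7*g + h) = -7*g^4 - 8*g^3*h + 6*g^2*h^2 + 8*g*h^3 + h^4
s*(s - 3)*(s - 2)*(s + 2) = s^4 - 3*s^3 - 4*s^2 + 12*s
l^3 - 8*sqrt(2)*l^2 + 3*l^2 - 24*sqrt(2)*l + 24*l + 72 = (l + 3)*(l - 6*sqrt(2))*(l - 2*sqrt(2))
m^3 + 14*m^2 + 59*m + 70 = (m + 2)*(m + 5)*(m + 7)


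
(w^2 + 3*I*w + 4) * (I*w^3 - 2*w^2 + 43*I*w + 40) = I*w^5 - 5*w^4 + 41*I*w^3 - 97*w^2 + 292*I*w + 160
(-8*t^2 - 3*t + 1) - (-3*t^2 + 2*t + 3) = -5*t^2 - 5*t - 2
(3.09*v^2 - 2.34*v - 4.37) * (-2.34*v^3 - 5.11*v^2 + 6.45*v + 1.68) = -7.2306*v^5 - 10.3143*v^4 + 42.1137*v^3 + 12.4289*v^2 - 32.1177*v - 7.3416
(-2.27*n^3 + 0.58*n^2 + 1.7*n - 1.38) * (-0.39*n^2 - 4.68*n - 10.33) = 0.8853*n^5 + 10.3974*n^4 + 20.0717*n^3 - 13.4092*n^2 - 11.1026*n + 14.2554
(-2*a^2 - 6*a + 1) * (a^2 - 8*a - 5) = -2*a^4 + 10*a^3 + 59*a^2 + 22*a - 5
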